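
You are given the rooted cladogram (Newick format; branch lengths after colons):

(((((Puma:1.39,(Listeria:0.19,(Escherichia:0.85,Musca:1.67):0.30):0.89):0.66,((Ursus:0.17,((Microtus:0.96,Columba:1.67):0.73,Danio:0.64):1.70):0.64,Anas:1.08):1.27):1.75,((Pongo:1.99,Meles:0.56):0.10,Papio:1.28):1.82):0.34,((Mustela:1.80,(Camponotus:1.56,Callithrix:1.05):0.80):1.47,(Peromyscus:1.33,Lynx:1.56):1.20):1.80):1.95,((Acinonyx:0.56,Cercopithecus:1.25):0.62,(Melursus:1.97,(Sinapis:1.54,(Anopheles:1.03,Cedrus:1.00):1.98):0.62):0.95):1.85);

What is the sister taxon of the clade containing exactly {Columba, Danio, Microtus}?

The clade containing exactly {Columba, Danio, Microtus} attaches to the tree at the node subtending (Ursus,((Microtus,Columba),Danio)).
The other lineage descending from that same node — the sister group — is the single tip Ursus.

Ursus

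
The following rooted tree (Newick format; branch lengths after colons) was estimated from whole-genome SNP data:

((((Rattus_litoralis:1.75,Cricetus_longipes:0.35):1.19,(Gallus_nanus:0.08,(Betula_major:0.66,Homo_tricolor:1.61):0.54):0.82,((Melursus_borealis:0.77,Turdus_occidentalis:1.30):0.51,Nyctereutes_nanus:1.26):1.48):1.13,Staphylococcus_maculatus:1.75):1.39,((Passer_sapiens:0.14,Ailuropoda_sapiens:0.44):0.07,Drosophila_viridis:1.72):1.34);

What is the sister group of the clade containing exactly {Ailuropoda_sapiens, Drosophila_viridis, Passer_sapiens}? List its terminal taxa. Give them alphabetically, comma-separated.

Betula_major, Cricetus_longipes, Gallus_nanus, Homo_tricolor, Melursus_borealis, Nyctereutes_nanus, Rattus_litoralis, Staphylococcus_maculatus, Turdus_occidentalis

The clade containing exactly {Ailuropoda_sapiens, Drosophila_viridis, Passer_sapiens} attaches directly to the root of the tree.
The other lineage descending from that same node — the sister group — is (((Rattus_litoralis,Cricetus_longipes),(Gallus_nanus,(Betula_major,Homo_tricolor)),((Melursus_borealis,Turdus_occidentalis),Nyctereutes_nanus)),Staphylococcus_maculatus); its 9 tips in alphabetical order are the answer.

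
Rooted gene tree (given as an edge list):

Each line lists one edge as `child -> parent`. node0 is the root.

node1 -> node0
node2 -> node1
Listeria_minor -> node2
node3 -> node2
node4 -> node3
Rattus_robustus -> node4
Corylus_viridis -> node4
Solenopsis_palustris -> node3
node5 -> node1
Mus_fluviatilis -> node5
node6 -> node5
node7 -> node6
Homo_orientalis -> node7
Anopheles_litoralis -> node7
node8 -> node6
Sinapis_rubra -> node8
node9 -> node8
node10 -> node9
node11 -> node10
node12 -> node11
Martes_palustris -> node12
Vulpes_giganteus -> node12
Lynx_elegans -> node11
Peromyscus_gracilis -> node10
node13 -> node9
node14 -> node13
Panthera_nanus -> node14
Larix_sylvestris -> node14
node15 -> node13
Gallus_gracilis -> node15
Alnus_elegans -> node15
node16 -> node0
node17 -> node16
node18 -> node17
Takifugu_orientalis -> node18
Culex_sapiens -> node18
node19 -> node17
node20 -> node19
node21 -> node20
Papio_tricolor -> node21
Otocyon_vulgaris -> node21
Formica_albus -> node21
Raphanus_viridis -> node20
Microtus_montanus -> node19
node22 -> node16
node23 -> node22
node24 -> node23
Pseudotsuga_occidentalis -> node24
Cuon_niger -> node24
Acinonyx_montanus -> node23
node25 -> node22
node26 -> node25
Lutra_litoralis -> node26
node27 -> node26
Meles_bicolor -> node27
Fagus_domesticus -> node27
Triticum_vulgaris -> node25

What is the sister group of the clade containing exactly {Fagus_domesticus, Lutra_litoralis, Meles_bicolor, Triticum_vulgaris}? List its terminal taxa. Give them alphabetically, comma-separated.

Acinonyx_montanus, Cuon_niger, Pseudotsuga_occidentalis

The clade containing exactly {Fagus_domesticus, Lutra_litoralis, Meles_bicolor, Triticum_vulgaris} attaches to the tree at the node subtending (((Pseudotsuga_occidentalis,Cuon_niger),Acinonyx_montanus),((Lutra_litoralis,(Meles_bicolor,Fagus_domesticus)),Triticum_vulgaris)).
The other lineage descending from that same node — the sister group — is ((Pseudotsuga_occidentalis,Cuon_niger),Acinonyx_montanus); its 3 tips in alphabetical order are the answer.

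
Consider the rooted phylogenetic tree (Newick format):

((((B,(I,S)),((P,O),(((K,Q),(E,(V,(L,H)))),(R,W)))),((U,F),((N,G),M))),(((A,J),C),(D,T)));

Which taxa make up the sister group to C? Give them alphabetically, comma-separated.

C attaches to the tree at the node subtending ((A,J),C).
The other lineage descending from that same node — the sister group — is (A,J); its 2 tips in alphabetical order are the answer.

A, J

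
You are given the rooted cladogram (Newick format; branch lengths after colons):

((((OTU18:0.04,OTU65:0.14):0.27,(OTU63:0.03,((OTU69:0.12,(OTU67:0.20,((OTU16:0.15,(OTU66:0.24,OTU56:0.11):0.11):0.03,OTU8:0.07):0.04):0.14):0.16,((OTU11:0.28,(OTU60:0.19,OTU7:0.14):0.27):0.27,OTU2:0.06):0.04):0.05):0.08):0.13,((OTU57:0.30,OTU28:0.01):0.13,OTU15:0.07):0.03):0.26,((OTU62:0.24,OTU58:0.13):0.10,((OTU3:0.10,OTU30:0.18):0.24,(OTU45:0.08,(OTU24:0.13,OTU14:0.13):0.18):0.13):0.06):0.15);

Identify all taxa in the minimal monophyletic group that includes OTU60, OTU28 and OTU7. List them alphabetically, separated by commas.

OTU11, OTU15, OTU16, OTU18, OTU2, OTU28, OTU56, OTU57, OTU60, OTU63, OTU65, OTU66, OTU67, OTU69, OTU7, OTU8

Tracing OTU60: it sits inside (OTU60,OTU7).
Tracing OTU28: it sits inside (OTU57,OTU28).
Tracing OTU7: it sits inside (OTU60,OTU7).
The smallest clade enclosing all 3 is (((OTU18,OTU65),(OTU63,((OTU69,(OTU67,((OTU16,(OTU66,OTU56)),OTU8))),((OTU11,(OTU60,OTU7)),OTU2)))),((OTU57,OTU28),OTU15)); the answer is its 16 terminal taxa in alphabetical order.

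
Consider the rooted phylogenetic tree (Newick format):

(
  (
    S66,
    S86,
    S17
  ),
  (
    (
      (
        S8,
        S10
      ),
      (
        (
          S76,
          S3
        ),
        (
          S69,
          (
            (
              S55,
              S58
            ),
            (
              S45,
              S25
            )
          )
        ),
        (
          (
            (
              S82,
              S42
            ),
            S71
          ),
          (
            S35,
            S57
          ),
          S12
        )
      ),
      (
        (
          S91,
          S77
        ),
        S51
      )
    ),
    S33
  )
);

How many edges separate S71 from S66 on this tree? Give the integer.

The MRCA of S71 and S66 is the root of the tree.
From S71 up to that node: 6 branches. From S66 up to the same node: 2 branches. Total: 6 + 2 = 8.

8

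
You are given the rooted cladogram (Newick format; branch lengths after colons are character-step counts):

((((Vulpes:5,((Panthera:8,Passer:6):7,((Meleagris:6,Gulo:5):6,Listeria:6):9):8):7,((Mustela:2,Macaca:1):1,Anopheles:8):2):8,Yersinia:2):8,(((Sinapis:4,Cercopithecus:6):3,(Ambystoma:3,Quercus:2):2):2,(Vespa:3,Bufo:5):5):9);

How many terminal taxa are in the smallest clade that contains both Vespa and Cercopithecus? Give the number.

6

The MRCA of Vespa and Cercopithecus is the node subtending (((Sinapis,Cercopithecus),(Ambystoma,Quercus)),(Vespa,Bufo)).
That clade contains 6 terminal taxa: Ambystoma, Bufo, Cercopithecus, Quercus, Sinapis, Vespa.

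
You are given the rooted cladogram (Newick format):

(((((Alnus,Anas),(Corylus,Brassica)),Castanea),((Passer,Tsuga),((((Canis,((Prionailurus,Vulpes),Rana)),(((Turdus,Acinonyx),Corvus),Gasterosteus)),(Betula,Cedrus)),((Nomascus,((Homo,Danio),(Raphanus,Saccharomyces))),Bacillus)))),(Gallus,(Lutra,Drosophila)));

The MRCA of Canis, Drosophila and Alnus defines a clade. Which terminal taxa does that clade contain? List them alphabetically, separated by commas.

Tracing Canis: it sits inside (Canis,((Prionailurus,Vulpes),Rana)).
Tracing Drosophila: it sits inside (Lutra,Drosophila).
Tracing Alnus: it sits inside (Alnus,Anas).
The smallest clade enclosing all 3 is the whole tree (their MRCA is the root), so the answer is all 26 tips in alphabetical order.

Acinonyx, Alnus, Anas, Bacillus, Betula, Brassica, Canis, Castanea, Cedrus, Corvus, Corylus, Danio, Drosophila, Gallus, Gasterosteus, Homo, Lutra, Nomascus, Passer, Prionailurus, Rana, Raphanus, Saccharomyces, Tsuga, Turdus, Vulpes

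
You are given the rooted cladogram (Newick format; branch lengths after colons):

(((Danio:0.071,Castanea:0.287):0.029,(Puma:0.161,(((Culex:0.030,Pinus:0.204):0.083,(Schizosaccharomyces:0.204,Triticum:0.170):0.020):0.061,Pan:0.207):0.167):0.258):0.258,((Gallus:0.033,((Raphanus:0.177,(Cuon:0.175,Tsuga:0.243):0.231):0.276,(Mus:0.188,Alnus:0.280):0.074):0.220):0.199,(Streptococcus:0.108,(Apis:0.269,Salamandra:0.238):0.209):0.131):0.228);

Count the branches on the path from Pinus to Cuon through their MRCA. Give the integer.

12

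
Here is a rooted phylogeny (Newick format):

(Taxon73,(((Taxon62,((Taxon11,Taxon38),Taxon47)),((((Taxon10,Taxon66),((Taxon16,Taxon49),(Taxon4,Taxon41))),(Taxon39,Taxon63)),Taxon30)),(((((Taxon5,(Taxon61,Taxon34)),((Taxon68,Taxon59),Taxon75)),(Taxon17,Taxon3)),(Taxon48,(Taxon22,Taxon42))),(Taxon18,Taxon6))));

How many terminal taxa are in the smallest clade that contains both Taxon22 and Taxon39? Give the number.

The MRCA of Taxon22 and Taxon39 is the node subtending (((Taxon62,((Taxon11,Taxon38),Taxon47)),((((Taxon10,Taxon66),((Taxon16,Taxon49),(Taxon4,Taxon41))),(Taxon39,Taxon63)),Taxon30)),(((((Taxon5,(Taxon61,Taxon34)),((Taxon68,Taxon59),Taxon75)),(Taxon17,Taxon3)),(Taxon48,(Taxon22,Taxon42))),(Taxon18,Taxon6))).
That clade contains 26 terminal taxa: Taxon10, Taxon11, Taxon16, Taxon17, Taxon18, Taxon22, Taxon3, Taxon30, Taxon34, Taxon38, Taxon39, Taxon4, Taxon41, Taxon42, Taxon47, Taxon48, Taxon49, Taxon5, Taxon59, Taxon6, Taxon61, Taxon62, Taxon63, Taxon66, Taxon68, Taxon75.

26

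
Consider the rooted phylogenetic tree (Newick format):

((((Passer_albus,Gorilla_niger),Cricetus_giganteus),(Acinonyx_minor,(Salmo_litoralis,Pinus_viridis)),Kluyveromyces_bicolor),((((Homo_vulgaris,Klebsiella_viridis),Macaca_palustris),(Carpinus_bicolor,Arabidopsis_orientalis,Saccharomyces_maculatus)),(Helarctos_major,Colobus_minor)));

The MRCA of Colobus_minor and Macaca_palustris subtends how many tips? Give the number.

The MRCA of Colobus_minor and Macaca_palustris is the node subtending ((((Homo_vulgaris,Klebsiella_viridis),Macaca_palustris),(Carpinus_bicolor,Arabidopsis_orientalis,Saccharomyces_maculatus)),(Helarctos_major,Colobus_minor)).
That clade contains 8 terminal taxa: Arabidopsis_orientalis, Carpinus_bicolor, Colobus_minor, Helarctos_major, Homo_vulgaris, Klebsiella_viridis, Macaca_palustris, Saccharomyces_maculatus.

8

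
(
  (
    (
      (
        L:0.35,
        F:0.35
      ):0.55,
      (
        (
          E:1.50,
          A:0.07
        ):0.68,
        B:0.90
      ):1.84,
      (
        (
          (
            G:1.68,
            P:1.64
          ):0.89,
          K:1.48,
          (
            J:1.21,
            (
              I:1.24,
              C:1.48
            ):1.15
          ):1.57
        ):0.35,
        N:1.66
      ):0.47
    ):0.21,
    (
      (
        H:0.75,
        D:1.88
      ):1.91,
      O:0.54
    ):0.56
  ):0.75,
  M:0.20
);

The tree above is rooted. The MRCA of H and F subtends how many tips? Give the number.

The MRCA of H and F is the node subtending (((L,F),((E,A),B),(((G,P),K,(J,(I,C))),N)),((H,D),O)).
That clade contains 15 terminal taxa: A, B, C, D, E, F, G, H, I, J, K, L, N, O, P.

15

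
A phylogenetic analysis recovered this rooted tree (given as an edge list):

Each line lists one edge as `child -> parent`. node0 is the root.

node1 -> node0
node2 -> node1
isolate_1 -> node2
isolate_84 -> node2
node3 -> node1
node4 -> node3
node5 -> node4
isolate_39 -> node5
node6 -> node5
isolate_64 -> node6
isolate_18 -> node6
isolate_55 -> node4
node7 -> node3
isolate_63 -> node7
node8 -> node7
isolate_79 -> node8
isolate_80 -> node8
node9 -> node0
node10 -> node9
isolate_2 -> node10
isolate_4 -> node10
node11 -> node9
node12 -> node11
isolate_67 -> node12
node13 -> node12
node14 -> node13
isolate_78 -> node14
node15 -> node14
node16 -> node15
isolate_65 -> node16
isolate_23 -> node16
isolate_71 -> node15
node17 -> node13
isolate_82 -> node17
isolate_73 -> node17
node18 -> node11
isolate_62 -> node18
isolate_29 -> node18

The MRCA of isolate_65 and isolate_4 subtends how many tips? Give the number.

The MRCA of isolate_65 and isolate_4 is the node subtending ((isolate_2,isolate_4),((isolate_67,((isolate_78,((isolate_65,isolate_23),isolate_71)),(isolate_82,isolate_73))),(isolate_62,isolate_29))).
That clade contains 11 terminal taxa: isolate_2, isolate_23, isolate_29, isolate_4, isolate_62, isolate_65, isolate_67, isolate_71, isolate_73, isolate_78, isolate_82.

11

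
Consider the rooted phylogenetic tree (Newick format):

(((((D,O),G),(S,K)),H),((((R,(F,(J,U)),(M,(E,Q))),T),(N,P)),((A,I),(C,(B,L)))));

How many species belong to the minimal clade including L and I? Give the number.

5

The MRCA of L and I is the node subtending ((A,I),(C,(B,L))).
That clade contains 5 terminal taxa: A, B, C, I, L.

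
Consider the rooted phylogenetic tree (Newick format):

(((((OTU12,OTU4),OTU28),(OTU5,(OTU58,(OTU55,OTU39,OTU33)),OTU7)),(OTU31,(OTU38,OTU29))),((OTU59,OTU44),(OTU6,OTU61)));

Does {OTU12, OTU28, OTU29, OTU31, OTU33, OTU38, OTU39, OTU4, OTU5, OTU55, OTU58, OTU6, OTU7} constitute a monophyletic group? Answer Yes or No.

No

The MRCA of the listed taxa is the root, so the smallest clade containing them is the whole tree.
That clade also contains OTU44, OTU59, OTU61, which are not in the proposed group, so the group is not monophyletic.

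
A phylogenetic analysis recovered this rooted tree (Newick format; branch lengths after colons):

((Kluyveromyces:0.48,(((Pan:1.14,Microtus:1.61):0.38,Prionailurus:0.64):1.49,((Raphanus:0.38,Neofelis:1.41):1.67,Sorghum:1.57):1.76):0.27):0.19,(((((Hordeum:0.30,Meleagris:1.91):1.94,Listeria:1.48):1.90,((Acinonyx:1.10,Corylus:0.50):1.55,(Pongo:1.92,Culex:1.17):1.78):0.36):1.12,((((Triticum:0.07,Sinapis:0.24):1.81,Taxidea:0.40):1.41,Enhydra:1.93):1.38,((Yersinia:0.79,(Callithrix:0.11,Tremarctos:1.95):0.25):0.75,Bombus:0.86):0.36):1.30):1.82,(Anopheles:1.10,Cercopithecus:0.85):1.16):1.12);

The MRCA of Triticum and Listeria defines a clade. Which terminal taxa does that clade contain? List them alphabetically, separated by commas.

Tracing Triticum: it sits inside (Triticum,Sinapis).
Tracing Listeria: it sits inside ((Hordeum,Meleagris),Listeria).
The smallest clade enclosing both is ((((Hordeum,Meleagris),Listeria),((Acinonyx,Corylus),(Pongo,Culex))),((((Triticum,Sinapis),Taxidea),Enhydra),((Yersinia,(Callithrix,Tremarctos)),Bombus))); the answer is its 15 terminal taxa in alphabetical order.

Acinonyx, Bombus, Callithrix, Corylus, Culex, Enhydra, Hordeum, Listeria, Meleagris, Pongo, Sinapis, Taxidea, Tremarctos, Triticum, Yersinia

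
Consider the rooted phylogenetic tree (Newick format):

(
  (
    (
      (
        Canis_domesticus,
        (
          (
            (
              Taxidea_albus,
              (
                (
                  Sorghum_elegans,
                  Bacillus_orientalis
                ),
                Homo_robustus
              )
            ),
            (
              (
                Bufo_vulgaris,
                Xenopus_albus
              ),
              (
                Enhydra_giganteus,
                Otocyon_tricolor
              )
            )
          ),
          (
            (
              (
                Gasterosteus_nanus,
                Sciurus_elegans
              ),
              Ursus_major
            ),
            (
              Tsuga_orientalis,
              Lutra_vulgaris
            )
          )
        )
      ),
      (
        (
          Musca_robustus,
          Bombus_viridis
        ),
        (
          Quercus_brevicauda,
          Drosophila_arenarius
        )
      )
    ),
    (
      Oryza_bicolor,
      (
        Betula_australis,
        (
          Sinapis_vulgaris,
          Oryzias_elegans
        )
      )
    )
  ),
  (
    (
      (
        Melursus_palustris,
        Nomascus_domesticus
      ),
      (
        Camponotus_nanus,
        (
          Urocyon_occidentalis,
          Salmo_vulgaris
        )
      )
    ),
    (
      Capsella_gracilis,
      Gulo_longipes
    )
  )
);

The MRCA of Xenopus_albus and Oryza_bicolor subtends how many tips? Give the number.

22

The MRCA of Xenopus_albus and Oryza_bicolor is the node subtending (((Canis_domesticus,(((Taxidea_albus,((Sorghum_elegans,Bacillus_orientalis),Homo_robustus)),((Bufo_vulgaris,Xenopus_albus),(Enhydra_giganteus,Otocyon_tricolor))),(((Gasterosteus_nanus,Sciurus_elegans),Ursus_major),(Tsuga_orientalis,Lutra_vulgaris)))),((Musca_robustus,Bombus_viridis),(Quercus_brevicauda,Drosophila_arenarius))),(Oryza_bicolor,(Betula_australis,(Sinapis_vulgaris,Oryzias_elegans)))).
That clade contains 22 terminal taxa: Bacillus_orientalis, Betula_australis, Bombus_viridis, Bufo_vulgaris, Canis_domesticus, Drosophila_arenarius, Enhydra_giganteus, Gasterosteus_nanus, Homo_robustus, Lutra_vulgaris, Musca_robustus, Oryza_bicolor, Oryzias_elegans, Otocyon_tricolor, Quercus_brevicauda, Sciurus_elegans, Sinapis_vulgaris, Sorghum_elegans, Taxidea_albus, Tsuga_orientalis, Ursus_major, Xenopus_albus.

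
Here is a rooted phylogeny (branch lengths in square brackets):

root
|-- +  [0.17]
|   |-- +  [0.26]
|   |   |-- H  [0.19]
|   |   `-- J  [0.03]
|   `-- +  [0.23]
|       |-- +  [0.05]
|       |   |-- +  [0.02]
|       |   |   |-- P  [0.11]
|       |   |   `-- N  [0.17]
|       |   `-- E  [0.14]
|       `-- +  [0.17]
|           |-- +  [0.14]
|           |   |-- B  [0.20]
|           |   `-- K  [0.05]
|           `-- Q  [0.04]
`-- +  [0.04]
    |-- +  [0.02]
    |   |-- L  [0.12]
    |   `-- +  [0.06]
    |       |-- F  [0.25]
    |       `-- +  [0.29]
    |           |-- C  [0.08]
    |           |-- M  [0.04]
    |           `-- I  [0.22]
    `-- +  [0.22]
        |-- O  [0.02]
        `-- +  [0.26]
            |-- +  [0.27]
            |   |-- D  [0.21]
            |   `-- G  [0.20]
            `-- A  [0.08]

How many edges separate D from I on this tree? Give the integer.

The MRCA of D and I is the node subtending ((L,(F,(C,M,I))),(O,((D,G),A))).
From D up to that node: 4 branches. From I up to the same node: 4 branches. Total: 4 + 4 = 8.

8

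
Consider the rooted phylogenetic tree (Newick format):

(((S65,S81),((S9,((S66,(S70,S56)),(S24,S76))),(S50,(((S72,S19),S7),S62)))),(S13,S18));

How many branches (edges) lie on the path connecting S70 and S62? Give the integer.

The MRCA of S70 and S62 is the node subtending ((S9,((S66,(S70,S56)),(S24,S76))),(S50,(((S72,S19),S7),S62))).
From S70 up to that node: 5 branches. From S62 up to the same node: 3 branches. Total: 5 + 3 = 8.

8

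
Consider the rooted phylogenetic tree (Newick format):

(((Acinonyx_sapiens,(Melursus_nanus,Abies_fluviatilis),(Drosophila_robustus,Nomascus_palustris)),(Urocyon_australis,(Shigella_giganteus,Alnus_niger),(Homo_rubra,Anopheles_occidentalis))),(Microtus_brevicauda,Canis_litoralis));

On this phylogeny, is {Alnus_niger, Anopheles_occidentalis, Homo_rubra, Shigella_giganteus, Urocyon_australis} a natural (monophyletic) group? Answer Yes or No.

The most recent common ancestor of these taxa subtends (Urocyon_australis,(Shigella_giganteus,Alnus_niger),(Homo_rubra,Anopheles_occidentalis)).
That clade has exactly 5 tips — every listed taxon and nothing else — so the group is monophyletic.

Yes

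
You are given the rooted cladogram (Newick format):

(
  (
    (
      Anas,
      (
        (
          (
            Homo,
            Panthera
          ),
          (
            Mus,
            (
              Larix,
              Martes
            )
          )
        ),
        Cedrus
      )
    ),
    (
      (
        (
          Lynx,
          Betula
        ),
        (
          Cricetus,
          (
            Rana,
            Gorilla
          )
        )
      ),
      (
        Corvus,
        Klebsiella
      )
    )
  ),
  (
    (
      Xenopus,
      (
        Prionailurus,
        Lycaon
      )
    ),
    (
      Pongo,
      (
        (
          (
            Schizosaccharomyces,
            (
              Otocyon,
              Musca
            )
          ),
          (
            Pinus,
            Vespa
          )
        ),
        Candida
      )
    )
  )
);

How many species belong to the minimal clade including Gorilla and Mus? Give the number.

14

The MRCA of Gorilla and Mus is the node subtending ((Anas,(((Homo,Panthera),(Mus,(Larix,Martes))),Cedrus)),(((Lynx,Betula),(Cricetus,(Rana,Gorilla))),(Corvus,Klebsiella))).
That clade contains 14 terminal taxa: Anas, Betula, Cedrus, Corvus, Cricetus, Gorilla, Homo, Klebsiella, Larix, Lynx, Martes, Mus, Panthera, Rana.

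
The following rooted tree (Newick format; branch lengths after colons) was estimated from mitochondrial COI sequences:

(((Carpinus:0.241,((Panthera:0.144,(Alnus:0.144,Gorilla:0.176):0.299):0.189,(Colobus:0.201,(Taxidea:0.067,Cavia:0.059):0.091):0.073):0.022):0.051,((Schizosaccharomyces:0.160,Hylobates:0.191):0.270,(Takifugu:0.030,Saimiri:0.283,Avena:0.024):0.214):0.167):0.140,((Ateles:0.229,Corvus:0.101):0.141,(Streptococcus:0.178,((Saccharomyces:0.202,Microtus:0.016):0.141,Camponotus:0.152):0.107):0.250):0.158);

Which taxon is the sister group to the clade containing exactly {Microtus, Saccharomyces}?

Camponotus

The clade containing exactly {Microtus, Saccharomyces} attaches to the tree at the node subtending ((Saccharomyces,Microtus),Camponotus).
The other lineage descending from that same node — the sister group — is the single tip Camponotus.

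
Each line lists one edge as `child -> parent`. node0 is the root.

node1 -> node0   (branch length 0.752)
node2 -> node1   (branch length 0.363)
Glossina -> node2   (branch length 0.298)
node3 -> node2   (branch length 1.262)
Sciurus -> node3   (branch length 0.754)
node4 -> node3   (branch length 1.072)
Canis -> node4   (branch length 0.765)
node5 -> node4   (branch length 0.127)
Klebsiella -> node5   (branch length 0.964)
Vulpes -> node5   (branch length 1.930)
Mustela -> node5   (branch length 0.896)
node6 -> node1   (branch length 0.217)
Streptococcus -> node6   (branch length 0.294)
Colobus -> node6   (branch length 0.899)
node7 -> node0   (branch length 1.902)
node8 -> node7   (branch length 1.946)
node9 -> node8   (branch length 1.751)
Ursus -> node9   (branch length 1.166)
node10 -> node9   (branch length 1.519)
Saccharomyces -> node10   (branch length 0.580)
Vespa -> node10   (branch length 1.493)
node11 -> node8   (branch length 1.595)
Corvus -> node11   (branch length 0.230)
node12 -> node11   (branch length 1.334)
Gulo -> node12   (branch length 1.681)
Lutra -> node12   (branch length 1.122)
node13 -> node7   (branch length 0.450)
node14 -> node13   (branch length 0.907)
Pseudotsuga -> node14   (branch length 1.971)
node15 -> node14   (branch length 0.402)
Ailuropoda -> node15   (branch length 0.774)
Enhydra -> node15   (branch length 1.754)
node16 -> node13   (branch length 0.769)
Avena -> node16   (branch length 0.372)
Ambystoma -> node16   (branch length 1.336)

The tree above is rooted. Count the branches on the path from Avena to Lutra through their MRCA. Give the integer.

The MRCA of Avena and Lutra is the node subtending (((Ursus,(Saccharomyces,Vespa)),(Corvus,(Gulo,Lutra))),((Pseudotsuga,(Ailuropoda,Enhydra)),(Avena,Ambystoma))).
From Avena up to that node: 3 branches. From Lutra up to the same node: 4 branches. Total: 3 + 4 = 7.

7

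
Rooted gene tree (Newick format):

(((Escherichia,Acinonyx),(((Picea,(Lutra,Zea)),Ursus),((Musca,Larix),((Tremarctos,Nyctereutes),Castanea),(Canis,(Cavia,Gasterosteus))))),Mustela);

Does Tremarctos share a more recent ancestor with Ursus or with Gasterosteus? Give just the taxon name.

Gasterosteus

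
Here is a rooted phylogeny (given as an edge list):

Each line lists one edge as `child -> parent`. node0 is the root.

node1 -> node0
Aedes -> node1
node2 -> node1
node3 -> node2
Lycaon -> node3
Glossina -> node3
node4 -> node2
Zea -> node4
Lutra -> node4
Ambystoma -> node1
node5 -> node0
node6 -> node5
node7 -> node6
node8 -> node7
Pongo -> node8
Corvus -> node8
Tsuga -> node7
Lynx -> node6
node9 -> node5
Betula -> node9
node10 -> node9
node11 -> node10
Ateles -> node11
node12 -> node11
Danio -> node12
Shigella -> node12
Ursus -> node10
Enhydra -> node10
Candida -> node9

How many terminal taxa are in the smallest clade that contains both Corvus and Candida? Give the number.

The MRCA of Corvus and Candida is the node subtending ((((Pongo,Corvus),Tsuga),Lynx),(Betula,((Ateles,(Danio,Shigella)),Ursus,Enhydra),Candida)).
That clade contains 11 terminal taxa: Ateles, Betula, Candida, Corvus, Danio, Enhydra, Lynx, Pongo, Shigella, Tsuga, Ursus.

11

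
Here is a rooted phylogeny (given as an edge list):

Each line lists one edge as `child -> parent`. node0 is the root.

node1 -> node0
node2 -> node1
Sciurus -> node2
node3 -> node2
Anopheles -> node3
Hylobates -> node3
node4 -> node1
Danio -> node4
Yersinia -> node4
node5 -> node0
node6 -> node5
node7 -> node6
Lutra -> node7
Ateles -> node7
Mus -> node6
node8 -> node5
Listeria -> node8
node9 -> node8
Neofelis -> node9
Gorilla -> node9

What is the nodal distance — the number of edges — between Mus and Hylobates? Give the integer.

The MRCA of Mus and Hylobates is the root of the tree.
From Mus up to that node: 3 branches. From Hylobates up to the same node: 4 branches. Total: 3 + 4 = 7.

7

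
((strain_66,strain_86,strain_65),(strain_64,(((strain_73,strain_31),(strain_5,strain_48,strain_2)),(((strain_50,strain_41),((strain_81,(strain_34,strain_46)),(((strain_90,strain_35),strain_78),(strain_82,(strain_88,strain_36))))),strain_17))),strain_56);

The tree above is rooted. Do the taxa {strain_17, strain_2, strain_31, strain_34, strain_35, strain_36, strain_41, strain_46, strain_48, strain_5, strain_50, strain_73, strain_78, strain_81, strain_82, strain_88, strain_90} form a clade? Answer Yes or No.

The most recent common ancestor of these taxa subtends (((strain_73,strain_31),(strain_5,strain_48,strain_2)),(((strain_50,strain_41),((strain_81,(strain_34,strain_46)),(((strain_90,strain_35),strain_78),(strain_82,(strain_88,strain_36))))),strain_17)).
That clade has exactly 17 tips — every listed taxon and nothing else — so the group is monophyletic.

Yes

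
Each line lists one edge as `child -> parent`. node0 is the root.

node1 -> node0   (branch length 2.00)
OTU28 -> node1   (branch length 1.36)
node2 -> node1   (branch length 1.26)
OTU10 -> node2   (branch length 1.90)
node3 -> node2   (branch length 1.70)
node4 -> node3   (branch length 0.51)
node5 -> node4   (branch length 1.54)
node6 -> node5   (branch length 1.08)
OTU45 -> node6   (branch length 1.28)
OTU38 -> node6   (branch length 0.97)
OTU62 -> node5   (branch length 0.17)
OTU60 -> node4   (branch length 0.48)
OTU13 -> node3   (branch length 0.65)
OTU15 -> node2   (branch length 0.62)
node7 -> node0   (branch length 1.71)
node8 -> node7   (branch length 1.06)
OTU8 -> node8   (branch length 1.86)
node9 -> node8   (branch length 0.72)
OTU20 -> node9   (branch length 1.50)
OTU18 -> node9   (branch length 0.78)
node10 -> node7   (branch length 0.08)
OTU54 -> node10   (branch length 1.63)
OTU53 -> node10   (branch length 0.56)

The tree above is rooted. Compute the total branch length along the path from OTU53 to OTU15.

6.23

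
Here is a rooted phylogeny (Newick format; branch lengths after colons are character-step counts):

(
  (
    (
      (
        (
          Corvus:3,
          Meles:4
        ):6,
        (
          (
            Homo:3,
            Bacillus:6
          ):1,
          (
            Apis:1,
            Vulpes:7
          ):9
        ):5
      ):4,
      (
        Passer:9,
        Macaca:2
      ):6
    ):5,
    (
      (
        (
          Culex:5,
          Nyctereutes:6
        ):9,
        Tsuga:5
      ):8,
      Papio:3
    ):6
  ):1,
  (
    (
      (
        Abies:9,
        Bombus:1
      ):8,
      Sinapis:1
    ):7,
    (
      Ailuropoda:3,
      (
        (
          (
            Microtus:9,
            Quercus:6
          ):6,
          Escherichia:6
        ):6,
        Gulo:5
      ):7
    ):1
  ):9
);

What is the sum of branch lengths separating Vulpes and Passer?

The path runs Vulpes → … → MRCA → … → Passer; the MRCA is the node subtending (((Corvus,Meles),((Homo,Bacillus),(Apis,Vulpes))),(Passer,Macaca)).
Branch lengths along that path: 7 + 9 + 5 + 4 + 6 + 9 = 40.

40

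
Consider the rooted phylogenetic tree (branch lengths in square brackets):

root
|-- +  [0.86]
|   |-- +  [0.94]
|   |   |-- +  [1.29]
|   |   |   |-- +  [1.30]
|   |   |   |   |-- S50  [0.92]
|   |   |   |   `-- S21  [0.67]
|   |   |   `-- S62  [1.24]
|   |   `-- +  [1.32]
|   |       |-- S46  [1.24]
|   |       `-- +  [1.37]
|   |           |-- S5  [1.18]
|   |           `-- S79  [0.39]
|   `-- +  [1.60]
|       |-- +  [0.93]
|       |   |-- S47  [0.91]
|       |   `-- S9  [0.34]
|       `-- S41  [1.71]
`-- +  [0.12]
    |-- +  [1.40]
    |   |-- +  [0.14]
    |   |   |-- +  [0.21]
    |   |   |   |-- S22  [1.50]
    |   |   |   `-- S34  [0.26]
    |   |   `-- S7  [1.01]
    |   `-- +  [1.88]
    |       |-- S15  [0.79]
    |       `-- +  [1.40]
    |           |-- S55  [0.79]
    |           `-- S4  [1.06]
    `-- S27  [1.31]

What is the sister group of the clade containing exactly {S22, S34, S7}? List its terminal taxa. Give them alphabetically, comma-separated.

S15, S4, S55

The clade containing exactly {S22, S34, S7} attaches to the tree at the node subtending (((S22,S34),S7),(S15,(S55,S4))).
The other lineage descending from that same node — the sister group — is (S15,(S55,S4)); its 3 tips in alphabetical order are the answer.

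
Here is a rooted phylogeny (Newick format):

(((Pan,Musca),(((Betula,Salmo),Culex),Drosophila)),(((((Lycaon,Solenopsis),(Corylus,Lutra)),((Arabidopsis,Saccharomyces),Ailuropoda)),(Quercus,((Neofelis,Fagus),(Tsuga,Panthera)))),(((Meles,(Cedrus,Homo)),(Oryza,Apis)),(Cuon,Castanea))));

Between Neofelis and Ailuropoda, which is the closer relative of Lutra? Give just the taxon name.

The MRCA of Lutra and Ailuropoda subtends (((Lycaon,Solenopsis),(Corylus,Lutra)),((Arabidopsis,Saccharomyces),Ailuropoda)) (7 taxa).
The MRCA of Lutra and Neofelis subtends ((((Lycaon,Solenopsis),(Corylus,Lutra)),((Arabidopsis,Saccharomyces),Ailuropoda)),(Quercus,((Neofelis,Fagus),(Tsuga,Panthera)))) (12 taxa).
The first is nested inside the second, so Lutra shares a more recent common ancestor with Ailuropoda.

Ailuropoda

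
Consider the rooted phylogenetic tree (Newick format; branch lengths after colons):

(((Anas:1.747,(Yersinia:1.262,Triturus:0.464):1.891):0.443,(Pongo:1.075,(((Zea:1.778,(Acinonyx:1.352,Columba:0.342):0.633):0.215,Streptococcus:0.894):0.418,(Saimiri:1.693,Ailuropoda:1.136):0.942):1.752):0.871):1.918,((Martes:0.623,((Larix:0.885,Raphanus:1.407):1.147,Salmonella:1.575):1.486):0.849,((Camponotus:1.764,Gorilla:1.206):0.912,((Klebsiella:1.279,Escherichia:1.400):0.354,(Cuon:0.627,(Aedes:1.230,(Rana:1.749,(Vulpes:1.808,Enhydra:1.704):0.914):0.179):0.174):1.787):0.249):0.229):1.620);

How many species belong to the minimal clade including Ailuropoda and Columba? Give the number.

The MRCA of Ailuropoda and Columba is the node subtending (((Zea,(Acinonyx,Columba)),Streptococcus),(Saimiri,Ailuropoda)).
That clade contains 6 terminal taxa: Acinonyx, Ailuropoda, Columba, Saimiri, Streptococcus, Zea.

6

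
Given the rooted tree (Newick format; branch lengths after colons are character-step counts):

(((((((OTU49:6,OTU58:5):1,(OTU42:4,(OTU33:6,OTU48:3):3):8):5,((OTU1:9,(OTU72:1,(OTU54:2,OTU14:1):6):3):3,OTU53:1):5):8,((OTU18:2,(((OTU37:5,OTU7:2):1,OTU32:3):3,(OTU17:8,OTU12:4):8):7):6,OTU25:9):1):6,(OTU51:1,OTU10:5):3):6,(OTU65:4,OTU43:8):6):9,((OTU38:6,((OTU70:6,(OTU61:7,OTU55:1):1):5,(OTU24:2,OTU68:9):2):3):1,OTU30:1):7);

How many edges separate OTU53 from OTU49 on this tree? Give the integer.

The MRCA of OTU53 and OTU49 is the node subtending (((OTU49,OTU58),(OTU42,(OTU33,OTU48))),((OTU1,(OTU72,(OTU54,OTU14))),OTU53)).
From OTU53 up to that node: 2 branches. From OTU49 up to the same node: 3 branches. Total: 2 + 3 = 5.

5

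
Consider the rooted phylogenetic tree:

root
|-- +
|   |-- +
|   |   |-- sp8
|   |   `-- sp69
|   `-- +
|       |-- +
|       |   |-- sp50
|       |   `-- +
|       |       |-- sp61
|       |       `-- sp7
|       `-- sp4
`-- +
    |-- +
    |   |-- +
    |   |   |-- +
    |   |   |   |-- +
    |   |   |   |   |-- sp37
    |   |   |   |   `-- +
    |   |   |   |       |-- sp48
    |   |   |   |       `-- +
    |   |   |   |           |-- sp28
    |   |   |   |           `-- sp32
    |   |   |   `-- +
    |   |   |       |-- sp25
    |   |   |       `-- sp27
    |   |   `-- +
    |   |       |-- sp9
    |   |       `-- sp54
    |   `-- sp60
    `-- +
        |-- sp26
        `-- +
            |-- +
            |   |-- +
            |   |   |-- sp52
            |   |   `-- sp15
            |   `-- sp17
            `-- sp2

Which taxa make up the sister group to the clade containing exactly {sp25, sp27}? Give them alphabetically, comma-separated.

The clade containing exactly {sp25, sp27} attaches to the tree at the node subtending ((sp37,(sp48,(sp28,sp32))),(sp25,sp27)).
The other lineage descending from that same node — the sister group — is (sp37,(sp48,(sp28,sp32))); its 4 tips in alphabetical order are the answer.

sp28, sp32, sp37, sp48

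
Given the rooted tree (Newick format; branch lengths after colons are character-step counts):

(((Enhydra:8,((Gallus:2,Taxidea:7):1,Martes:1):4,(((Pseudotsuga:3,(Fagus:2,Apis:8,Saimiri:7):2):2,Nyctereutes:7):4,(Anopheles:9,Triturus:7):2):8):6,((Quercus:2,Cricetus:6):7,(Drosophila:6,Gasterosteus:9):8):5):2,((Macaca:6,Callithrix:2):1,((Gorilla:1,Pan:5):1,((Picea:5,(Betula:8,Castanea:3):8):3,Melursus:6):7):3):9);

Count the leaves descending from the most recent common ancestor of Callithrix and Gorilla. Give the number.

The MRCA of Callithrix and Gorilla is the node subtending ((Macaca,Callithrix),((Gorilla,Pan),((Picea,(Betula,Castanea)),Melursus))).
That clade contains 8 terminal taxa: Betula, Callithrix, Castanea, Gorilla, Macaca, Melursus, Pan, Picea.

8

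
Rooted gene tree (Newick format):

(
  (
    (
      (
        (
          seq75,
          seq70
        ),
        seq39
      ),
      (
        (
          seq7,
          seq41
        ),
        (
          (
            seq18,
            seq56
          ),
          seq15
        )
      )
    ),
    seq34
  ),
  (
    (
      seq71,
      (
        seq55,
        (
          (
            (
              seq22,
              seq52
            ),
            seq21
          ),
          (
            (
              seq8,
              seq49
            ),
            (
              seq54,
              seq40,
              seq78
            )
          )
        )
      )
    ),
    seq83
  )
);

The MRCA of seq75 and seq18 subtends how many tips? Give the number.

The MRCA of seq75 and seq18 is the node subtending (((seq75,seq70),seq39),((seq7,seq41),((seq18,seq56),seq15))).
That clade contains 8 terminal taxa: seq15, seq18, seq39, seq41, seq56, seq7, seq70, seq75.

8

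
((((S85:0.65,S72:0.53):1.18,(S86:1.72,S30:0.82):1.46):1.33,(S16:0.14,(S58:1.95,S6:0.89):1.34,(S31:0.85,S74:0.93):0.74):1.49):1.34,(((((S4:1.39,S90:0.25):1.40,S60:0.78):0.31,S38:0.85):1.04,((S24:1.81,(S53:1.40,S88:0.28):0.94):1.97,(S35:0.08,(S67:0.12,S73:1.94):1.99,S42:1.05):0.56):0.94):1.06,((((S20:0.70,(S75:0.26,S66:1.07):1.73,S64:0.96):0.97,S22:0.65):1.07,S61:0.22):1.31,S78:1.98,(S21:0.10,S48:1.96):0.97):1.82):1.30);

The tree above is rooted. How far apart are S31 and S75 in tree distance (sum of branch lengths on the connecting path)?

The path runs S31 → … → MRCA → … → S75; the MRCA is the root of the tree.
Branch lengths along that path: 0.85 + 0.74 + 1.49 + 1.34 + 1.30 + 1.82 + 1.31 + 1.07 + 0.97 + 1.73 + 0.26 = 12.88.

12.88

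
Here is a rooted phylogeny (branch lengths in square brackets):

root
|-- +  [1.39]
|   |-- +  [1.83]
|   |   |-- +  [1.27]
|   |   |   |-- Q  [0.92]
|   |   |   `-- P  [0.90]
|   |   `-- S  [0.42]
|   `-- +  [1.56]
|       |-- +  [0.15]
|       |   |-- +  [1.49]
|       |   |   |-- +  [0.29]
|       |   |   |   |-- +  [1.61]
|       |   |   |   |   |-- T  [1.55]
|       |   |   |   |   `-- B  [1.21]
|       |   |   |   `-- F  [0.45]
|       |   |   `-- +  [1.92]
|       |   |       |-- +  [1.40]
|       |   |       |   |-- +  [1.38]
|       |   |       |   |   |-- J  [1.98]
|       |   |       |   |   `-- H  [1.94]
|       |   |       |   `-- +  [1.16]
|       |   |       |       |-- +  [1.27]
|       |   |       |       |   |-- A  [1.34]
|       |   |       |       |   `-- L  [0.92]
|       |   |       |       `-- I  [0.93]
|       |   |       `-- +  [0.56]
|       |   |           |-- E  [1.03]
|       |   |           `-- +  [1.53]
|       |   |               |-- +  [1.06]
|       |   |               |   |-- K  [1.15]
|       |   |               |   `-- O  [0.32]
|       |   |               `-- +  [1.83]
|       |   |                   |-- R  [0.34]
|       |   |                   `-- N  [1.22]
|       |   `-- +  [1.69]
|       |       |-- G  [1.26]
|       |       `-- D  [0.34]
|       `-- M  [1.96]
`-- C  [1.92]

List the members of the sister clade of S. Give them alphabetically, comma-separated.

S attaches to the tree at the node subtending ((Q,P),S).
The other lineage descending from that same node — the sister group — is (Q,P); its 2 tips in alphabetical order are the answer.

P, Q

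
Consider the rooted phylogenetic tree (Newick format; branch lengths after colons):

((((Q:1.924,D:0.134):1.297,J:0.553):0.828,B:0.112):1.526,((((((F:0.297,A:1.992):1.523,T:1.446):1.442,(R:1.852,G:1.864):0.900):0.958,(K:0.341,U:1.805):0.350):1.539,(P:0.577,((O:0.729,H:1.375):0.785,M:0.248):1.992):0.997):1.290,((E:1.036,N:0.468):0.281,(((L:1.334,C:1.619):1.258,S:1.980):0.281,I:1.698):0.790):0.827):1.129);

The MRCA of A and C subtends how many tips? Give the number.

The MRCA of A and C is the node subtending ((((((F,A),T),(R,G)),(K,U)),(P,((O,H),M))),((E,N),(((L,C),S),I))).
That clade contains 17 terminal taxa: A, C, E, F, G, H, I, K, L, M, N, O, P, R, S, T, U.

17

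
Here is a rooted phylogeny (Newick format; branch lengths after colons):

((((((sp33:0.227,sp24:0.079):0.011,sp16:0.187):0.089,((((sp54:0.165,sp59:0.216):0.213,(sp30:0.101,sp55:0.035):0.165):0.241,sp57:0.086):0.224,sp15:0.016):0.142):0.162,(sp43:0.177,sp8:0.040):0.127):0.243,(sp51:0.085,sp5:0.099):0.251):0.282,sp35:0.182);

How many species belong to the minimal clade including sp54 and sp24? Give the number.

The MRCA of sp54 and sp24 is the node subtending (((sp33,sp24),sp16),((((sp54,sp59),(sp30,sp55)),sp57),sp15)).
That clade contains 9 terminal taxa: sp15, sp16, sp24, sp30, sp33, sp54, sp55, sp57, sp59.

9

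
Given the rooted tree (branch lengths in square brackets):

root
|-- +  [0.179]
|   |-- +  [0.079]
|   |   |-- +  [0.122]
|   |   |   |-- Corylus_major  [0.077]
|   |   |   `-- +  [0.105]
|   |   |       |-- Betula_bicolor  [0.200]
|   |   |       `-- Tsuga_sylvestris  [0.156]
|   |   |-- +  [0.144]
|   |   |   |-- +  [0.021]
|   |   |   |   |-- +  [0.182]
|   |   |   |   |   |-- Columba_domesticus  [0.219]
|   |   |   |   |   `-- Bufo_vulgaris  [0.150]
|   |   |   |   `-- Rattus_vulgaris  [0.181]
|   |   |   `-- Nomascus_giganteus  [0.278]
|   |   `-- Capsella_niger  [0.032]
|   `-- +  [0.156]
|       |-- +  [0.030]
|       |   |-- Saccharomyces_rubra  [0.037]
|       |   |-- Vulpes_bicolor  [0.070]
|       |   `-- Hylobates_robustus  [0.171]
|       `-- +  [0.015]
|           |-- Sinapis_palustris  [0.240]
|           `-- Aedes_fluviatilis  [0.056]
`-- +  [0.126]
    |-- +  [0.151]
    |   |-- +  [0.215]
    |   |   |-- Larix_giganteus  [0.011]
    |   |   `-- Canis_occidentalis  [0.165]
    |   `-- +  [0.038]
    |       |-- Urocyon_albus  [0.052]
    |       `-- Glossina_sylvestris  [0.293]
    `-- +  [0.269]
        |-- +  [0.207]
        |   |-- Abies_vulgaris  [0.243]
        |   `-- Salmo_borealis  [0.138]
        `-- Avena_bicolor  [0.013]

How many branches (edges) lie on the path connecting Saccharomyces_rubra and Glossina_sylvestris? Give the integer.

The MRCA of Saccharomyces_rubra and Glossina_sylvestris is the root of the tree.
From Saccharomyces_rubra up to that node: 4 branches. From Glossina_sylvestris up to the same node: 4 branches. Total: 4 + 4 = 8.

8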